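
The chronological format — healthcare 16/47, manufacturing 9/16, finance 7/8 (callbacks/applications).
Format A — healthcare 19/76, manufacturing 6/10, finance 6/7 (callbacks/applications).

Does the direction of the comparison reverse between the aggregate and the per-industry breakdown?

No

Healthcare: the chronological format 16/47 = 34.0%, Format A 19/76 = 25.0% → the chronological format
Manufacturing: the chronological format 9/16 = 56.2%, Format A 6/10 = 60.0% → Format A
Finance: the chronological format 7/8 = 87.5%, Format A 6/7 = 85.7% → the chronological format
Overall: the chronological format 32/71 = 45.1%, Format A 31/93 = 33.3% → the chronological format
Neither sweeps: the chronological format wins 2 of 3 groups, Format A wins 1. The chronological format wins overall but not every group — no Simpson reversal.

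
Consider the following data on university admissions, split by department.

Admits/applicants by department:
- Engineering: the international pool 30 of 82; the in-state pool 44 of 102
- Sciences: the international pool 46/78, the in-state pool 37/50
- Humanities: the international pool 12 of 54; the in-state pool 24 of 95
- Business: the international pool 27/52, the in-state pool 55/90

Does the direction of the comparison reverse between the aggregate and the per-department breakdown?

Engineering: the international pool 30/82 = 36.6%, the in-state pool 44/102 = 43.1% → the in-state pool
Sciences: the international pool 46/78 = 59.0%, the in-state pool 37/50 = 74.0% → the in-state pool
Humanities: the international pool 12/54 = 22.2%, the in-state pool 24/95 = 25.3% → the in-state pool
Business: the international pool 27/52 = 51.9%, the in-state pool 55/90 = 61.1% → the in-state pool
Overall: the international pool 115/266 = 43.2%, the in-state pool 160/337 = 47.5% → the in-state pool
The in-state pool wins overall and in every department group — no reversal.

No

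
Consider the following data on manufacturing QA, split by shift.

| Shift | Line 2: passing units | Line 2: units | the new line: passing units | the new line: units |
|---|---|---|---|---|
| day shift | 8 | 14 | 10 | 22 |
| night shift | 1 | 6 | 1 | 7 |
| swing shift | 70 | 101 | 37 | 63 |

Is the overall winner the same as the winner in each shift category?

Yes

Day shift: Line 2 8/14 = 57.1%, the new line 10/22 = 45.5% → Line 2
Night shift: Line 2 1/6 = 16.7%, the new line 1/7 = 14.3% → Line 2
Swing shift: Line 2 70/101 = 69.3%, the new line 37/63 = 58.7% → Line 2
Overall: Line 2 79/121 = 65.3%, the new line 48/92 = 52.2% → Line 2
Line 2 wins overall and in every shift group — no reversal.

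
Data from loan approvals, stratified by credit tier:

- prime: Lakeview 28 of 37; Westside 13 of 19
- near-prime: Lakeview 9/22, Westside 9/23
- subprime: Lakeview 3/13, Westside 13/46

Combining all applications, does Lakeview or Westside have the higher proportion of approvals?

Lakeview

Prime: Lakeview 28/37 = 75.7%, Westside 13/19 = 68.4% → Lakeview
Near-prime: Lakeview 9/22 = 40.9%, Westside 9/23 = 39.1% → Lakeview
Subprime: Lakeview 3/13 = 23.1%, Westside 13/46 = 28.3% → Westside
Overall: Lakeview 40/72 = 55.6%, Westside 35/88 = 39.8% → Lakeview
(Neither sweeps every credit group, but Lakeview has the higher pooled rate.)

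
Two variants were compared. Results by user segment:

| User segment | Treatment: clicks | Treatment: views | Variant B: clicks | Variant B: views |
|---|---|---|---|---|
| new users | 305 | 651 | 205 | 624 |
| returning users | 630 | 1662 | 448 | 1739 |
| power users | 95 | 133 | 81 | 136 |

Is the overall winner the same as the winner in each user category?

Yes

New users: Treatment 305/651 = 46.9%, Variant B 205/624 = 32.9% → Treatment
Returning users: Treatment 630/1662 = 37.9%, Variant B 448/1739 = 25.8% → Treatment
Power users: Treatment 95/133 = 71.4%, Variant B 81/136 = 59.6% → Treatment
Overall: Treatment 1030/2446 = 42.1%, Variant B 734/2499 = 29.4% → Treatment
Treatment wins overall and in every user group — no reversal.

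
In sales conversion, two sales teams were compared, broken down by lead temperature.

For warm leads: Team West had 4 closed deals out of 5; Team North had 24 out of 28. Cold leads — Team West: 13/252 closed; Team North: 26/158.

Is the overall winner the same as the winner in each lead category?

Yes

Warm: Team West 4/5 = 80.0%, Team North 24/28 = 85.7% → Team North
Cold: Team West 13/252 = 5.2%, Team North 26/158 = 16.5% → Team North
Overall: Team West 17/257 = 6.6%, Team North 50/186 = 26.9% → Team North
Team North wins overall and in every lead group — no reversal.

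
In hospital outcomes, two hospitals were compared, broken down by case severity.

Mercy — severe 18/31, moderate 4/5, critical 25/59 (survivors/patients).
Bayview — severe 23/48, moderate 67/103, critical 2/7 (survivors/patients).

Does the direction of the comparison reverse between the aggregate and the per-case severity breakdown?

Yes

Severe: Mercy 18/31 = 58.1%, Bayview 23/48 = 47.9% → Mercy
Moderate: Mercy 4/5 = 80.0%, Bayview 67/103 = 65.0% → Mercy
Critical: Mercy 25/59 = 42.4%, Bayview 2/7 = 28.6% → Mercy
Overall: Mercy 47/95 = 49.5%, Bayview 92/158 = 58.2% → Bayview
Mercy wins each case group but Bayview wins overall — the comparison reverses. Mercy's patients skew toward critical, which has a lower base rate.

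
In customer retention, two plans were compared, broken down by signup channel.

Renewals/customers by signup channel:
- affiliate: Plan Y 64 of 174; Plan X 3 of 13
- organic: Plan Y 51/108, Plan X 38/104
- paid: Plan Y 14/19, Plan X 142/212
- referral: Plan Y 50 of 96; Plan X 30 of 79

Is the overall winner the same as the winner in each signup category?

Affiliate: Plan Y 64/174 = 36.8%, Plan X 3/13 = 23.1% → Plan Y
Organic: Plan Y 51/108 = 47.2%, Plan X 38/104 = 36.5% → Plan Y
Paid: Plan Y 14/19 = 73.7%, Plan X 142/212 = 67.0% → Plan Y
Referral: Plan Y 50/96 = 52.1%, Plan X 30/79 = 38.0% → Plan Y
Overall: Plan Y 179/397 = 45.1%, Plan X 213/408 = 52.2% → Plan X
Plan Y wins each signup group but Plan X wins overall — the comparison reverses. Plan Y's customers skew toward affiliate, which has a lower base rate.

No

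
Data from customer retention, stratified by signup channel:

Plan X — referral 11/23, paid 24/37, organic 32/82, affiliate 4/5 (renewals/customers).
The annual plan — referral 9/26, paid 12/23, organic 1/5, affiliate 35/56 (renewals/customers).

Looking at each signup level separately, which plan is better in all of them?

Referral: Plan X 11/23 = 47.8%, the annual plan 9/26 = 34.6% → Plan X
Paid: Plan X 24/37 = 64.9%, the annual plan 12/23 = 52.2% → Plan X
Organic: Plan X 32/82 = 39.0%, the annual plan 1/5 = 20.0% → Plan X
Affiliate: Plan X 4/5 = 80.0%, the annual plan 35/56 = 62.5% → Plan X
Plan X has the higher rate in all 4 groups.

Plan X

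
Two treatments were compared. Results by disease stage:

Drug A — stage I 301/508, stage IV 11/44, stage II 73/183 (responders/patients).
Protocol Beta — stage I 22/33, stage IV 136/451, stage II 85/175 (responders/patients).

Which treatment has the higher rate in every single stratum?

Protocol Beta

Stage I: Drug A 301/508 = 59.3%, Protocol Beta 22/33 = 66.7% → Protocol Beta
Stage IV: Drug A 11/44 = 25.0%, Protocol Beta 136/451 = 30.2% → Protocol Beta
Stage II: Drug A 73/183 = 39.9%, Protocol Beta 85/175 = 48.6% → Protocol Beta
Protocol Beta has the higher rate in all 3 groups.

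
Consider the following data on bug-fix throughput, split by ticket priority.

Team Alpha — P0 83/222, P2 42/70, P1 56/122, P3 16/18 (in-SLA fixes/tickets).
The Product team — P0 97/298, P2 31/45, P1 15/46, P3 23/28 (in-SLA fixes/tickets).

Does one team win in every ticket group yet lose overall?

No

P0: Team Alpha 83/222 = 37.4%, the Product team 97/298 = 32.6% → Team Alpha
P2: Team Alpha 42/70 = 60.0%, the Product team 31/45 = 68.9% → the Product team
P1: Team Alpha 56/122 = 45.9%, the Product team 15/46 = 32.6% → Team Alpha
P3: Team Alpha 16/18 = 88.9%, the Product team 23/28 = 82.1% → Team Alpha
Overall: Team Alpha 197/432 = 45.6%, the Product team 166/417 = 39.8% → Team Alpha
Neither sweeps: Team Alpha wins 3 of 4 groups, the Product team wins 1. Team Alpha wins overall but not every group — no Simpson reversal.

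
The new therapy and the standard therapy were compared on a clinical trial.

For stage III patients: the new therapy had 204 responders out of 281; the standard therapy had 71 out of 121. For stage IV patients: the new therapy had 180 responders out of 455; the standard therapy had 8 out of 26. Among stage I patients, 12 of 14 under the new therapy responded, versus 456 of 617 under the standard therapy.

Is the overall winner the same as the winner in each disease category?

Stage III: the new therapy 204/281 = 72.6%, the standard therapy 71/121 = 58.7% → the new therapy
Stage IV: the new therapy 180/455 = 39.6%, the standard therapy 8/26 = 30.8% → the new therapy
Stage I: the new therapy 12/14 = 85.7%, the standard therapy 456/617 = 73.9% → the new therapy
Overall: the new therapy 396/750 = 52.8%, the standard therapy 535/764 = 70.0% → the standard therapy
The new therapy wins each disease group but the standard therapy wins overall — the comparison reverses. The new therapy's patients skew toward stage IV, which has a lower base rate.

No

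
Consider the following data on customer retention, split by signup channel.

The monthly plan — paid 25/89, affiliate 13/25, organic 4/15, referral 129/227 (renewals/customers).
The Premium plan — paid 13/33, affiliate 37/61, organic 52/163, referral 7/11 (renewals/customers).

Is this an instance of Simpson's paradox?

Paid: the monthly plan 25/89 = 28.1%, the Premium plan 13/33 = 39.4% → the Premium plan
Affiliate: the monthly plan 13/25 = 52.0%, the Premium plan 37/61 = 60.7% → the Premium plan
Organic: the monthly plan 4/15 = 26.7%, the Premium plan 52/163 = 31.9% → the Premium plan
Referral: the monthly plan 129/227 = 56.8%, the Premium plan 7/11 = 63.6% → the Premium plan
Overall: the monthly plan 171/356 = 48.0%, the Premium plan 109/268 = 40.7% → the monthly plan
The Premium plan wins each signup group but the monthly plan wins overall — the comparison reverses. The Premium plan's customers skew toward organic, which has a lower base rate.

Yes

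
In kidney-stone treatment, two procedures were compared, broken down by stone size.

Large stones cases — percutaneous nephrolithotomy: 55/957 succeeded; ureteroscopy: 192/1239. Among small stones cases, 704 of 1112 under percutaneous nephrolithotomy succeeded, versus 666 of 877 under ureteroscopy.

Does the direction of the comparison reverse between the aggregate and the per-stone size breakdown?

No

Large stones: percutaneous nephrolithotomy 55/957 = 5.7%, ureteroscopy 192/1239 = 15.5% → ureteroscopy
Small stones: percutaneous nephrolithotomy 704/1112 = 63.3%, ureteroscopy 666/877 = 75.9% → ureteroscopy
Overall: percutaneous nephrolithotomy 759/2069 = 36.7%, ureteroscopy 858/2116 = 40.5% → ureteroscopy
Ureteroscopy wins overall and in every stone group — no reversal.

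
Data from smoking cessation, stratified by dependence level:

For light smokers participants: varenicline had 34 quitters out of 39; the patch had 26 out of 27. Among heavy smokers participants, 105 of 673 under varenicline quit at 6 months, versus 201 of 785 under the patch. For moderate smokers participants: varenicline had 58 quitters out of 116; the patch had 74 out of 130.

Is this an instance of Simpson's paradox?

No

Light smokers: varenicline 34/39 = 87.2%, the patch 26/27 = 96.3% → the patch
Heavy smokers: varenicline 105/673 = 15.6%, the patch 201/785 = 25.6% → the patch
Moderate smokers: varenicline 58/116 = 50.0%, the patch 74/130 = 56.9% → the patch
Overall: varenicline 197/828 = 23.8%, the patch 301/942 = 32.0% → the patch
The patch wins overall and in every dependence group — no reversal.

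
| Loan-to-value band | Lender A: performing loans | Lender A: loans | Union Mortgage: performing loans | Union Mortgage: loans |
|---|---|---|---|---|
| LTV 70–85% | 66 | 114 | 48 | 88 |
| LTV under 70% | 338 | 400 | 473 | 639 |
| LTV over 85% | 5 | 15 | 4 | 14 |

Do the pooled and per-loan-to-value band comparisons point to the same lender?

Yes

LTV 70–85%: Lender A 66/114 = 57.9%, Union Mortgage 48/88 = 54.5% → Lender A
LTV under 70%: Lender A 338/400 = 84.5%, Union Mortgage 473/639 = 74.0% → Lender A
LTV over 85%: Lender A 5/15 = 33.3%, Union Mortgage 4/14 = 28.6% → Lender A
Overall: Lender A 409/529 = 77.3%, Union Mortgage 525/741 = 70.9% → Lender A
Lender A wins overall and in every loan-to-value group — no reversal.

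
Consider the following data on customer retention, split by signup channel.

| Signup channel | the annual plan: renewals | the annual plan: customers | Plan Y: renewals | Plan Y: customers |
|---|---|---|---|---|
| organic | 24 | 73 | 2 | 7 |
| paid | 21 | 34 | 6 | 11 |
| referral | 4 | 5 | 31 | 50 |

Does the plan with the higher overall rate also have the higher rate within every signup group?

Organic: the annual plan 24/73 = 32.9%, Plan Y 2/7 = 28.6% → the annual plan
Paid: the annual plan 21/34 = 61.8%, Plan Y 6/11 = 54.5% → the annual plan
Referral: the annual plan 4/5 = 80.0%, Plan Y 31/50 = 62.0% → the annual plan
Overall: the annual plan 49/112 = 43.8%, Plan Y 39/68 = 57.4% → Plan Y
The annual plan wins each signup group but Plan Y wins overall — the comparison reverses. The annual plan's customers skew toward organic, which has a lower base rate.

No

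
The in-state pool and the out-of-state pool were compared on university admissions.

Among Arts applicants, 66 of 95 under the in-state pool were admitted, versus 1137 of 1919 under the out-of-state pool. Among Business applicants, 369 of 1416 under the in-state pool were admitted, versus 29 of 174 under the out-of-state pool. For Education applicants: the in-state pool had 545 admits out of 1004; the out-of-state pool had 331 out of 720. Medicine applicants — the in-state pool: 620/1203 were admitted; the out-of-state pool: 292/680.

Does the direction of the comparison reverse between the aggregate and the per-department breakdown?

Yes

Arts: the in-state pool 66/95 = 69.5%, the out-of-state pool 1137/1919 = 59.2% → the in-state pool
Business: the in-state pool 369/1416 = 26.1%, the out-of-state pool 29/174 = 16.7% → the in-state pool
Education: the in-state pool 545/1004 = 54.3%, the out-of-state pool 331/720 = 46.0% → the in-state pool
Medicine: the in-state pool 620/1203 = 51.5%, the out-of-state pool 292/680 = 42.9% → the in-state pool
Overall: the in-state pool 1600/3718 = 43.0%, the out-of-state pool 1789/3493 = 51.2% → the out-of-state pool
The in-state pool wins each department group but the out-of-state pool wins overall — the comparison reverses. The in-state pool's applicants skew toward Business, which has a lower base rate.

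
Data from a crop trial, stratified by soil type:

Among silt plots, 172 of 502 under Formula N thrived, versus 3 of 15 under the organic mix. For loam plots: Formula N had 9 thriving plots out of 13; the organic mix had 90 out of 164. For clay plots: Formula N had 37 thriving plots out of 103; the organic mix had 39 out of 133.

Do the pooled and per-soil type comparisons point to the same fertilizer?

No

Silt: Formula N 172/502 = 34.3%, the organic mix 3/15 = 20.0% → Formula N
Loam: Formula N 9/13 = 69.2%, the organic mix 90/164 = 54.9% → Formula N
Clay: Formula N 37/103 = 35.9%, the organic mix 39/133 = 29.3% → Formula N
Overall: Formula N 218/618 = 35.3%, the organic mix 132/312 = 42.3% → the organic mix
Formula N wins each soil group but the organic mix wins overall — the comparison reverses. Formula N's plots skew toward silt, which has a lower base rate.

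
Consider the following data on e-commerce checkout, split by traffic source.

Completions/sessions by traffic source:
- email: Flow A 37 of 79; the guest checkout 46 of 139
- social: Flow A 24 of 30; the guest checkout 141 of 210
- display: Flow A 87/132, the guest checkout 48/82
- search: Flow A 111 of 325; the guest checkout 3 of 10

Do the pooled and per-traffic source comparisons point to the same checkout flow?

Email: Flow A 37/79 = 46.8%, the guest checkout 46/139 = 33.1% → Flow A
Social: Flow A 24/30 = 80.0%, the guest checkout 141/210 = 67.1% → Flow A
Display: Flow A 87/132 = 65.9%, the guest checkout 48/82 = 58.5% → Flow A
Search: Flow A 111/325 = 34.2%, the guest checkout 3/10 = 30.0% → Flow A
Overall: Flow A 259/566 = 45.8%, the guest checkout 238/441 = 54.0% → the guest checkout
Flow A wins each traffic group but the guest checkout wins overall — the comparison reverses. Flow A's sessions skew toward search, which has a lower base rate.

No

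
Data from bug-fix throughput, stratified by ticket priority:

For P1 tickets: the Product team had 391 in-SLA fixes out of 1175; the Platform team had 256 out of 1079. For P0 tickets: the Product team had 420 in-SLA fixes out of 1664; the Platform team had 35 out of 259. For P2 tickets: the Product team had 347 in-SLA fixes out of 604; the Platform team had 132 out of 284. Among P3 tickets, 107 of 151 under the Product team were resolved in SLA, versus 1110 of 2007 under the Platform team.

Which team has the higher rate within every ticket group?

the Product team

P1: the Product team 391/1175 = 33.3%, the Platform team 256/1079 = 23.7% → the Product team
P0: the Product team 420/1664 = 25.2%, the Platform team 35/259 = 13.5% → the Product team
P2: the Product team 347/604 = 57.5%, the Platform team 132/284 = 46.5% → the Product team
P3: the Product team 107/151 = 70.9%, the Platform team 1110/2007 = 55.3% → the Product team
The Product team has the higher rate in all 4 groups.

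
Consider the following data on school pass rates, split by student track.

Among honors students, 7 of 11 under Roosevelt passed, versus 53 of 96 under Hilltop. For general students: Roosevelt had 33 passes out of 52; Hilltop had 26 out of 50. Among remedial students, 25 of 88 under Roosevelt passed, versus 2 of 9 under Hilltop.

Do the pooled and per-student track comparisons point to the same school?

Honors: Roosevelt 7/11 = 63.6%, Hilltop 53/96 = 55.2% → Roosevelt
General: Roosevelt 33/52 = 63.5%, Hilltop 26/50 = 52.0% → Roosevelt
Remedial: Roosevelt 25/88 = 28.4%, Hilltop 2/9 = 22.2% → Roosevelt
Overall: Roosevelt 65/151 = 43.0%, Hilltop 81/155 = 52.3% → Hilltop
Roosevelt wins each student group but Hilltop wins overall — the comparison reverses. Roosevelt's students skew toward remedial, which has a lower base rate.

No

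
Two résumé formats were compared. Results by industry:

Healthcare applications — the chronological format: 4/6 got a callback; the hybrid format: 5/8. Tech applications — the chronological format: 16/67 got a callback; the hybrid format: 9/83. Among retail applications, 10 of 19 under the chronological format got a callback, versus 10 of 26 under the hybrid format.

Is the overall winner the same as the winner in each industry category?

Yes

Healthcare: the chronological format 4/6 = 66.7%, the hybrid format 5/8 = 62.5% → the chronological format
Tech: the chronological format 16/67 = 23.9%, the hybrid format 9/83 = 10.8% → the chronological format
Retail: the chronological format 10/19 = 52.6%, the hybrid format 10/26 = 38.5% → the chronological format
Overall: the chronological format 30/92 = 32.6%, the hybrid format 24/117 = 20.5% → the chronological format
The chronological format wins overall and in every industry group — no reversal.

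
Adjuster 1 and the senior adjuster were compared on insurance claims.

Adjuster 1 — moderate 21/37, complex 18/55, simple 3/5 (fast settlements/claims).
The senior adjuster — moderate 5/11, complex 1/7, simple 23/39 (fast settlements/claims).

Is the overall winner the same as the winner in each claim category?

No

Moderate: Adjuster 1 21/37 = 56.8%, the senior adjuster 5/11 = 45.5% → Adjuster 1
Complex: Adjuster 1 18/55 = 32.7%, the senior adjuster 1/7 = 14.3% → Adjuster 1
Simple: Adjuster 1 3/5 = 60.0%, the senior adjuster 23/39 = 59.0% → Adjuster 1
Overall: Adjuster 1 42/97 = 43.3%, the senior adjuster 29/57 = 50.9% → the senior adjuster
Adjuster 1 wins each claim group but the senior adjuster wins overall — the comparison reverses. Adjuster 1's claims skew toward complex, which has a lower base rate.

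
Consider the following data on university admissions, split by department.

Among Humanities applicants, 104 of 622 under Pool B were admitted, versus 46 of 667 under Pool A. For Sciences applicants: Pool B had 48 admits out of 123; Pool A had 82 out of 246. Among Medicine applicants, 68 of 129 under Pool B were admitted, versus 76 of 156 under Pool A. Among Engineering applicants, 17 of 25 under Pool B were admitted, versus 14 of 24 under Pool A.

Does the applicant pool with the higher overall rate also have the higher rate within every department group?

Yes

Humanities: Pool B 104/622 = 16.7%, Pool A 46/667 = 6.9% → Pool B
Sciences: Pool B 48/123 = 39.0%, Pool A 82/246 = 33.3% → Pool B
Medicine: Pool B 68/129 = 52.7%, Pool A 76/156 = 48.7% → Pool B
Engineering: Pool B 17/25 = 68.0%, Pool A 14/24 = 58.3% → Pool B
Overall: Pool B 237/899 = 26.4%, Pool A 218/1093 = 19.9% → Pool B
Pool B wins overall and in every department group — no reversal.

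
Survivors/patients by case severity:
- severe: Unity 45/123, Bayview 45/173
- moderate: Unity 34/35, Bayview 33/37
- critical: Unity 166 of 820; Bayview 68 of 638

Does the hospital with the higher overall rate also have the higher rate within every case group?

Severe: Unity 45/123 = 36.6%, Bayview 45/173 = 26.0% → Unity
Moderate: Unity 34/35 = 97.1%, Bayview 33/37 = 89.2% → Unity
Critical: Unity 166/820 = 20.2%, Bayview 68/638 = 10.7% → Unity
Overall: Unity 245/978 = 25.1%, Bayview 146/848 = 17.2% → Unity
Unity wins overall and in every case group — no reversal.

Yes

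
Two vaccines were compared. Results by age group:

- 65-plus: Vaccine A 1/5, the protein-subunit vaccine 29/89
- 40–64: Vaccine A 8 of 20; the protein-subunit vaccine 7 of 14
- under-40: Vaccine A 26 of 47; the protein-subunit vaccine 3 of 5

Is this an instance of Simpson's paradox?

65-plus: Vaccine A 1/5 = 20.0%, the protein-subunit vaccine 29/89 = 32.6% → the protein-subunit vaccine
40–64: Vaccine A 8/20 = 40.0%, the protein-subunit vaccine 7/14 = 50.0% → the protein-subunit vaccine
Under-40: Vaccine A 26/47 = 55.3%, the protein-subunit vaccine 3/5 = 60.0% → the protein-subunit vaccine
Overall: Vaccine A 35/72 = 48.6%, the protein-subunit vaccine 39/108 = 36.1% → Vaccine A
The protein-subunit vaccine wins each age group but Vaccine A wins overall — the comparison reverses. The protein-subunit vaccine's recipients skew toward 65-plus, which has a lower base rate.

Yes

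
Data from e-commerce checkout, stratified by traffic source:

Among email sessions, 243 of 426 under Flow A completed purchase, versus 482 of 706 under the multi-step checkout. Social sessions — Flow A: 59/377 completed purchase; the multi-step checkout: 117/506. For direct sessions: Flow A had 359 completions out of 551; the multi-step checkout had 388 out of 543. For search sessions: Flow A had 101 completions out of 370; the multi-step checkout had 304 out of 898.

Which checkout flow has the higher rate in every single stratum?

the multi-step checkout

Email: Flow A 243/426 = 57.0%, the multi-step checkout 482/706 = 68.3% → the multi-step checkout
Social: Flow A 59/377 = 15.6%, the multi-step checkout 117/506 = 23.1% → the multi-step checkout
Direct: Flow A 359/551 = 65.2%, the multi-step checkout 388/543 = 71.5% → the multi-step checkout
Search: Flow A 101/370 = 27.3%, the multi-step checkout 304/898 = 33.9% → the multi-step checkout
The multi-step checkout has the higher rate in all 4 groups.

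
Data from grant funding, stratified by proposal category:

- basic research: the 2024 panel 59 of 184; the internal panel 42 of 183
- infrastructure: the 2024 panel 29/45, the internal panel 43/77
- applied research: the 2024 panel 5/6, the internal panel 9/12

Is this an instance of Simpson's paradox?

Basic research: the 2024 panel 59/184 = 32.1%, the internal panel 42/183 = 23.0% → the 2024 panel
Infrastructure: the 2024 panel 29/45 = 64.4%, the internal panel 43/77 = 55.8% → the 2024 panel
Applied research: the 2024 panel 5/6 = 83.3%, the internal panel 9/12 = 75.0% → the 2024 panel
Overall: the 2024 panel 93/235 = 39.6%, the internal panel 94/272 = 34.6% → the 2024 panel
The 2024 panel wins overall and in every proposal group — no reversal.

No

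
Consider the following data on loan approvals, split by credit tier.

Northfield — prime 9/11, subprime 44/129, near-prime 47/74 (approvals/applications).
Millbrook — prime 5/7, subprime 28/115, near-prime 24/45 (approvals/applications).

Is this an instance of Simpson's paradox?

No

Prime: Northfield 9/11 = 81.8%, Millbrook 5/7 = 71.4% → Northfield
Subprime: Northfield 44/129 = 34.1%, Millbrook 28/115 = 24.3% → Northfield
Near-prime: Northfield 47/74 = 63.5%, Millbrook 24/45 = 53.3% → Northfield
Overall: Northfield 100/214 = 46.7%, Millbrook 57/167 = 34.1% → Northfield
Northfield wins overall and in every credit group — no reversal.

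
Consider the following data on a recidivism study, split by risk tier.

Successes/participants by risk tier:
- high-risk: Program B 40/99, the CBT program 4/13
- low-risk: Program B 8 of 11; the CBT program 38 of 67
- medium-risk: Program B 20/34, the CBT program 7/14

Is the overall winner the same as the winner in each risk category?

No

High-risk: Program B 40/99 = 40.4%, the CBT program 4/13 = 30.8% → Program B
Low-risk: Program B 8/11 = 72.7%, the CBT program 38/67 = 56.7% → Program B
Medium-risk: Program B 20/34 = 58.8%, the CBT program 7/14 = 50.0% → Program B
Overall: Program B 68/144 = 47.2%, the CBT program 49/94 = 52.1% → the CBT program
Program B wins each risk group but the CBT program wins overall — the comparison reverses. Program B's participants skew toward high-risk, which has a lower base rate.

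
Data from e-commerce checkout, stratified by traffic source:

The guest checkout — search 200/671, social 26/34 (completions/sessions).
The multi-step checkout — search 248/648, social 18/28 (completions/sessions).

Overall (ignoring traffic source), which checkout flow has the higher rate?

Search: the guest checkout 200/671 = 29.8%, the multi-step checkout 248/648 = 38.3% → the multi-step checkout
Social: the guest checkout 26/34 = 76.5%, the multi-step checkout 18/28 = 64.3% → the guest checkout
Overall: the guest checkout 226/705 = 32.1%, the multi-step checkout 266/676 = 39.3% → the multi-step checkout
(Neither sweeps every traffic group, but the multi-step checkout has the higher pooled rate.)

the multi-step checkout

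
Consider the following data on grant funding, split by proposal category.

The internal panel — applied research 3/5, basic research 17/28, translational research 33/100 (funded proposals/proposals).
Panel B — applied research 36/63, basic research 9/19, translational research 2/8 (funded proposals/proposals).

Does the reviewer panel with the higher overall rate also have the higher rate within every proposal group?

Applied research: the internal panel 3/5 = 60.0%, Panel B 36/63 = 57.1% → the internal panel
Basic research: the internal panel 17/28 = 60.7%, Panel B 9/19 = 47.4% → the internal panel
Translational research: the internal panel 33/100 = 33.0%, Panel B 2/8 = 25.0% → the internal panel
Overall: the internal panel 53/133 = 39.8%, Panel B 47/90 = 52.2% → Panel B
The internal panel wins each proposal group but Panel B wins overall — the comparison reverses. The internal panel's proposals skew toward translational research, which has a lower base rate.

No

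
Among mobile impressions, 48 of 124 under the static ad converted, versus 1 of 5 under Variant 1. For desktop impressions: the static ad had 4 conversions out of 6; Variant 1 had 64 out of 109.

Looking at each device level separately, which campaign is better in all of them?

Mobile: the static ad 48/124 = 38.7%, Variant 1 1/5 = 20.0% → the static ad
Desktop: the static ad 4/6 = 66.7%, Variant 1 64/109 = 58.7% → the static ad
The static ad has the higher rate in both groups.

the static ad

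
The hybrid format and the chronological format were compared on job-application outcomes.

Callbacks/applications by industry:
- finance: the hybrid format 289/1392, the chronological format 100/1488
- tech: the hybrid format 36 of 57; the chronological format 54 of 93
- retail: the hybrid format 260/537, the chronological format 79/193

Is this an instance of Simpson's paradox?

No

Finance: the hybrid format 289/1392 = 20.8%, the chronological format 100/1488 = 6.7% → the hybrid format
Tech: the hybrid format 36/57 = 63.2%, the chronological format 54/93 = 58.1% → the hybrid format
Retail: the hybrid format 260/537 = 48.4%, the chronological format 79/193 = 40.9% → the hybrid format
Overall: the hybrid format 585/1986 = 29.5%, the chronological format 233/1774 = 13.1% → the hybrid format
The hybrid format wins overall and in every industry group — no reversal.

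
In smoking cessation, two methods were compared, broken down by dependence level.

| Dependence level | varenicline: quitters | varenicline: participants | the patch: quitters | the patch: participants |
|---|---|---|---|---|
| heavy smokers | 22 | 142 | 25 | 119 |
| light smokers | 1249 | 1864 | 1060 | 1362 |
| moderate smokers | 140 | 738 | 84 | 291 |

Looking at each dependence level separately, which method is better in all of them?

the patch

Heavy smokers: varenicline 22/142 = 15.5%, the patch 25/119 = 21.0% → the patch
Light smokers: varenicline 1249/1864 = 67.0%, the patch 1060/1362 = 77.8% → the patch
Moderate smokers: varenicline 140/738 = 19.0%, the patch 84/291 = 28.9% → the patch
The patch has the higher rate in all 3 groups.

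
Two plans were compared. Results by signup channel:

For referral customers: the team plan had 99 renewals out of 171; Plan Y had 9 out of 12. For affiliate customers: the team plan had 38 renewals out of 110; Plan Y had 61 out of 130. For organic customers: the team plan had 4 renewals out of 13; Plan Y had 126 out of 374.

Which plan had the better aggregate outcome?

the team plan

Referral: the team plan 99/171 = 57.9%, Plan Y 9/12 = 75.0% → Plan Y
Affiliate: the team plan 38/110 = 34.5%, Plan Y 61/130 = 46.9% → Plan Y
Organic: the team plan 4/13 = 30.8%, Plan Y 126/374 = 33.7% → Plan Y
Overall: the team plan 141/294 = 48.0%, Plan Y 196/516 = 38.0% → the team plan
(Plan Y wins every signup group but the team plan wins overall — Plan Y's customers skew toward the low-rate organic group.)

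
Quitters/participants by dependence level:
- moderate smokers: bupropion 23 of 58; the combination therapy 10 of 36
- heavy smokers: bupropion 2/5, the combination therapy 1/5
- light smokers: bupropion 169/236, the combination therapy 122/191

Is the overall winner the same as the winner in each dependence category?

Yes

Moderate smokers: bupropion 23/58 = 39.7%, the combination therapy 10/36 = 27.8% → bupropion
Heavy smokers: bupropion 2/5 = 40.0%, the combination therapy 1/5 = 20.0% → bupropion
Light smokers: bupropion 169/236 = 71.6%, the combination therapy 122/191 = 63.9% → bupropion
Overall: bupropion 194/299 = 64.9%, the combination therapy 133/232 = 57.3% → bupropion
Bupropion wins overall and in every dependence group — no reversal.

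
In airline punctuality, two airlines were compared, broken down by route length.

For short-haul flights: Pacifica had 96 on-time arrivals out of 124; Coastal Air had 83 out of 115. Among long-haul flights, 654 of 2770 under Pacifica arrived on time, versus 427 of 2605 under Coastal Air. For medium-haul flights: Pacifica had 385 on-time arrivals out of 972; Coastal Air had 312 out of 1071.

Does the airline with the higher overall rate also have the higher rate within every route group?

Short-haul: Pacifica 96/124 = 77.4%, Coastal Air 83/115 = 72.2% → Pacifica
Long-haul: Pacifica 654/2770 = 23.6%, Coastal Air 427/2605 = 16.4% → Pacifica
Medium-haul: Pacifica 385/972 = 39.6%, Coastal Air 312/1071 = 29.1% → Pacifica
Overall: Pacifica 1135/3866 = 29.4%, Coastal Air 822/3791 = 21.7% → Pacifica
Pacifica wins overall and in every route group — no reversal.

Yes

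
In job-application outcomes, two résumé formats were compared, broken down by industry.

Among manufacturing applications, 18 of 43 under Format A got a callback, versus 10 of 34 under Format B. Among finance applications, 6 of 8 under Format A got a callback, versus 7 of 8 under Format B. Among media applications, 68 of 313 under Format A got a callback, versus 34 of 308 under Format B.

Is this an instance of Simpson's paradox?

No

Manufacturing: Format A 18/43 = 41.9%, Format B 10/34 = 29.4% → Format A
Finance: Format A 6/8 = 75.0%, Format B 7/8 = 87.5% → Format B
Media: Format A 68/313 = 21.7%, Format B 34/308 = 11.0% → Format A
Overall: Format A 92/364 = 25.3%, Format B 51/350 = 14.6% → Format A
Neither sweeps: Format A wins 2 of 3 groups, Format B wins 1. Format A wins overall but not every group — no Simpson reversal.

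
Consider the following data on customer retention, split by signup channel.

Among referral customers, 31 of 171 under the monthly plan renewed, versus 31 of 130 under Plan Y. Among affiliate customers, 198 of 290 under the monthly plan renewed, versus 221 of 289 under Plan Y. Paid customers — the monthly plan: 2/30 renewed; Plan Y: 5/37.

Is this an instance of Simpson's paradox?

No

Referral: the monthly plan 31/171 = 18.1%, Plan Y 31/130 = 23.8% → Plan Y
Affiliate: the monthly plan 198/290 = 68.3%, Plan Y 221/289 = 76.5% → Plan Y
Paid: the monthly plan 2/30 = 6.7%, Plan Y 5/37 = 13.5% → Plan Y
Overall: the monthly plan 231/491 = 47.0%, Plan Y 257/456 = 56.4% → Plan Y
Plan Y wins overall and in every signup group — no reversal.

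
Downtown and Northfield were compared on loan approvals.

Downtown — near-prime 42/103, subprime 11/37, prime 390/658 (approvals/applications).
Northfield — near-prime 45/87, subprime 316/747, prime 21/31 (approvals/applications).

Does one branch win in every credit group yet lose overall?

Near-prime: Downtown 42/103 = 40.8%, Northfield 45/87 = 51.7% → Northfield
Subprime: Downtown 11/37 = 29.7%, Northfield 316/747 = 42.3% → Northfield
Prime: Downtown 390/658 = 59.3%, Northfield 21/31 = 67.7% → Northfield
Overall: Downtown 443/798 = 55.5%, Northfield 382/865 = 44.2% → Downtown
Northfield wins each credit group but Downtown wins overall — the comparison reverses. Northfield's applications skew toward subprime, which has a lower base rate.

Yes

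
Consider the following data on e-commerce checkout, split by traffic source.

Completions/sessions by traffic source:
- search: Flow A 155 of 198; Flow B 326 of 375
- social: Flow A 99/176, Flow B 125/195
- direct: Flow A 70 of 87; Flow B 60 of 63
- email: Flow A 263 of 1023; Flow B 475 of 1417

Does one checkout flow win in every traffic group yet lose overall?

Search: Flow A 155/198 = 78.3%, Flow B 326/375 = 86.9% → Flow B
Social: Flow A 99/176 = 56.2%, Flow B 125/195 = 64.1% → Flow B
Direct: Flow A 70/87 = 80.5%, Flow B 60/63 = 95.2% → Flow B
Email: Flow A 263/1023 = 25.7%, Flow B 475/1417 = 33.5% → Flow B
Overall: Flow A 587/1484 = 39.6%, Flow B 986/2050 = 48.1% → Flow B
Flow B wins overall and in every traffic group — no reversal.

No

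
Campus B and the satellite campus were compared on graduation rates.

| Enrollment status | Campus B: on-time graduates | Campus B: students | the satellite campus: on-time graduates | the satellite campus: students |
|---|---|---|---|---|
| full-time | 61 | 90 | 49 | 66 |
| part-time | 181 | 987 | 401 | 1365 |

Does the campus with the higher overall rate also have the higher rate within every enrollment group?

Yes

Full-time: Campus B 61/90 = 67.8%, the satellite campus 49/66 = 74.2% → the satellite campus
Part-time: Campus B 181/987 = 18.3%, the satellite campus 401/1365 = 29.4% → the satellite campus
Overall: Campus B 242/1077 = 22.5%, the satellite campus 450/1431 = 31.4% → the satellite campus
The satellite campus wins overall and in every enrollment group — no reversal.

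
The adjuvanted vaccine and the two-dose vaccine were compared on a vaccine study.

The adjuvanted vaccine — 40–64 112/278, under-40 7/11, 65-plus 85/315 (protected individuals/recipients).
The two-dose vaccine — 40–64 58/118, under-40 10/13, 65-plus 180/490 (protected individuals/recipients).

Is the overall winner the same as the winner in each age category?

Yes

40–64: the adjuvanted vaccine 112/278 = 40.3%, the two-dose vaccine 58/118 = 49.2% → the two-dose vaccine
Under-40: the adjuvanted vaccine 7/11 = 63.6%, the two-dose vaccine 10/13 = 76.9% → the two-dose vaccine
65-plus: the adjuvanted vaccine 85/315 = 27.0%, the two-dose vaccine 180/490 = 36.7% → the two-dose vaccine
Overall: the adjuvanted vaccine 204/604 = 33.8%, the two-dose vaccine 248/621 = 39.9% → the two-dose vaccine
The two-dose vaccine wins overall and in every age group — no reversal.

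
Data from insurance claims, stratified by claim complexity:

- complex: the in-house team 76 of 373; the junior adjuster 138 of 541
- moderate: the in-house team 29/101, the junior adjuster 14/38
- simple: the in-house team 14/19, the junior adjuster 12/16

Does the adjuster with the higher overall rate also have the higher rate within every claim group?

Yes

Complex: the in-house team 76/373 = 20.4%, the junior adjuster 138/541 = 25.5% → the junior adjuster
Moderate: the in-house team 29/101 = 28.7%, the junior adjuster 14/38 = 36.8% → the junior adjuster
Simple: the in-house team 14/19 = 73.7%, the junior adjuster 12/16 = 75.0% → the junior adjuster
Overall: the in-house team 119/493 = 24.1%, the junior adjuster 164/595 = 27.6% → the junior adjuster
The junior adjuster wins overall and in every claim group — no reversal.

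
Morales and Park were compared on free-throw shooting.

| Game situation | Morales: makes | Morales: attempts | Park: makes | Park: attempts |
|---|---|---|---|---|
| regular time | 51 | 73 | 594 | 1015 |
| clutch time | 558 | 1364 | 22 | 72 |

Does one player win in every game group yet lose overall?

Regular time: Morales 51/73 = 69.9%, Park 594/1015 = 58.5% → Morales
Clutch time: Morales 558/1364 = 40.9%, Park 22/72 = 30.6% → Morales
Overall: Morales 609/1437 = 42.4%, Park 616/1087 = 56.7% → Park
Morales wins each game group but Park wins overall — the comparison reverses. Morales's attempts skew toward clutch time, which has a lower base rate.

Yes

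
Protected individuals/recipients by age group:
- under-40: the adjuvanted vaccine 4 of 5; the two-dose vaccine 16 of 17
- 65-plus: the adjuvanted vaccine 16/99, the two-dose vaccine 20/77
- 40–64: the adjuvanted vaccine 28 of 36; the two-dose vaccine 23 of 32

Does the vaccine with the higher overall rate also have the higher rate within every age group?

Under-40: the adjuvanted vaccine 4/5 = 80.0%, the two-dose vaccine 16/17 = 94.1% → the two-dose vaccine
65-plus: the adjuvanted vaccine 16/99 = 16.2%, the two-dose vaccine 20/77 = 26.0% → the two-dose vaccine
40–64: the adjuvanted vaccine 28/36 = 77.8%, the two-dose vaccine 23/32 = 71.9% → the adjuvanted vaccine
Overall: the adjuvanted vaccine 48/140 = 34.3%, the two-dose vaccine 59/126 = 46.8% → the two-dose vaccine
Neither sweeps: the adjuvanted vaccine wins 1 of 3 groups, the two-dose vaccine wins 2. The two-dose vaccine wins overall but not every group — no Simpson reversal.

No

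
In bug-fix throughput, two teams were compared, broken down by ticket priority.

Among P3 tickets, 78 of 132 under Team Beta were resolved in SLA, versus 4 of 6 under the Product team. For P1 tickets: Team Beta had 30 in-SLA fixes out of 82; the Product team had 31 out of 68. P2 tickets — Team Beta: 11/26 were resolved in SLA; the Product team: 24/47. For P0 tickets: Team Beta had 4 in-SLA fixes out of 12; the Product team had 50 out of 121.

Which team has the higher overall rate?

P3: Team Beta 78/132 = 59.1%, the Product team 4/6 = 66.7% → the Product team
P1: Team Beta 30/82 = 36.6%, the Product team 31/68 = 45.6% → the Product team
P2: Team Beta 11/26 = 42.3%, the Product team 24/47 = 51.1% → the Product team
P0: Team Beta 4/12 = 33.3%, the Product team 50/121 = 41.3% → the Product team
Overall: Team Beta 123/252 = 48.8%, the Product team 109/242 = 45.0% → Team Beta
(The Product team wins every ticket group but Team Beta wins overall — the Product team's tickets skew toward the low-rate P0 group.)

Team Beta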